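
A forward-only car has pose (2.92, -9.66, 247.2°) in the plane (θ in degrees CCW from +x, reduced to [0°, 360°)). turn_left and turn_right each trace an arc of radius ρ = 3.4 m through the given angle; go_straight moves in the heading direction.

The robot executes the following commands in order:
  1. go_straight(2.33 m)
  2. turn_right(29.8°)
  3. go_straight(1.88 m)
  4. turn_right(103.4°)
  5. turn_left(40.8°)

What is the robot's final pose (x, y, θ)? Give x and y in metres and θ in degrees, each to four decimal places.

set_pose: (x, y, θ) = (2.9200, -9.6600, 247.2000°), ρ = 3.4
go_straight(2.33): x += 2.33·cos θ, y += 2.33·sin θ → (2.0171, -11.8079, 247.2000°)
turn_right(29.8°): centre at ρ to the right, rotate −29.8° → (0.9478, -13.1914, 217.4000°)
go_straight(1.88): x += 1.88·cos θ, y += 1.88·sin θ → (-0.5457, -14.3333, 217.4000°)
turn_right(103.4°): centre at ρ to the right, rotate −103.4° → (-5.7168, -13.0152, 114.0000°)
turn_left(40.8°): centre at ρ to the left, rotate +40.8° → (-7.3752, -11.3217, 154.8000°)

(-7.3752, -11.3217, 154.8000°)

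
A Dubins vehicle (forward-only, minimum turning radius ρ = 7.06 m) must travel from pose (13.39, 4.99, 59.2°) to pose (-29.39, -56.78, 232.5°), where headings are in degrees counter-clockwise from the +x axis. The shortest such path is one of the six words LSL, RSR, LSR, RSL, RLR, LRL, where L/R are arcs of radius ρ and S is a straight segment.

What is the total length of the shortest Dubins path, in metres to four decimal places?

97.6994 m

Let ψ = atan2(Δy, Δx) = atan2(-61.77, -42.78) = -124.7053° be the start→goal bearing.
Normalize: d = |goal − start| / ρ = 75.137616/7.06 = 10.642722, α = (θ_start − ψ) mod 360° = 183.9053° = 3.209753 rad, β = (θ_goal − ψ) mod 360° = 357.2053° = 6.234408 rad.
Common terms: sin α = -0.068107, cos α = -0.997678, sin β = -0.048758, cos β = 0.998811, cos(α−β) = -0.993171, d² = 113.267527. Work in radians in the unit-radius frame; every candidate has L = ρ·(t + p + q).
LSL: p² = 2 + d² − 2cos(α−β) + 2d(sin α − sin β) = 116.842004; p = √p² = 10.809348; φ = atan2(cos β − cos α, d + sin α − sin β) = 0.185767 rad; t = (φ − α) mod 2π = 3.259199 rad, q = (β − φ) mod 2π = 6.048641 rad → L = 7.06·(3.259199 + 10.809348 + 6.048641) = 7.06·20.117189 = 142.027354 m
RSR: p² = 2 + d² − 2cos(α−β) + 2d(sin β − sin α) = 117.665732; p = √p² = 10.847384; φ = atan2(cos α − cos β, d − sin α + sin β) = -0.185108 rad; t = (α − φ) mod 2π = 3.394861 rad, q = (φ − β) mod 2π = 6.146854 rad → L = 7.06·(3.394861 + 10.847384 + 6.146854) = 7.06·20.389099 = 143.947037 m
LSR: p² = d² − 2 + 2cos(α−β) + 2d(sin α + sin β) = 106.793663; p = √p² = 10.334102; φ = atan2(−cos α − cos β, d + sin α + sin β) − atan2(−2, p) = 0.191063 rad; t = (φ − α) mod 2π = 3.264496 rad, q = (φ − β) mod 2π = 0.239840 rad → L = 7.06·(3.264496 + 10.334102 + 0.239840) = 7.06·13.838438 = 97.699369 m
RSL: p² = d² − 2 + 2cos(α−β) − 2d(sin α + sin β) = 111.768708; p = √p² = 10.572072; φ = atan2(cos α + cos β, d − sin α − sin β) − atan2(2, p) = -0.186863 rad; t = (α − φ) mod 2π = 3.396616 rad, q = (β − φ) mod 2π = 0.138086 rad → L = 7.06·(3.396616 + 10.572072 + 0.138086) = 7.06·14.106773 = 99.593821 m
RLR: c = (6 − d² + 2cos(α−β) + 2d(sin α − sin β))/8 = -13.708216, |c| > 1 → infeasible
LRL: c = (6 − d² + 2cos(α−β) − 2d(sin α − sin β))/8 = -13.605251, |c| > 1 → infeasible
Shortest: LSR with L = 97.699369 m ≈ 97.6994 m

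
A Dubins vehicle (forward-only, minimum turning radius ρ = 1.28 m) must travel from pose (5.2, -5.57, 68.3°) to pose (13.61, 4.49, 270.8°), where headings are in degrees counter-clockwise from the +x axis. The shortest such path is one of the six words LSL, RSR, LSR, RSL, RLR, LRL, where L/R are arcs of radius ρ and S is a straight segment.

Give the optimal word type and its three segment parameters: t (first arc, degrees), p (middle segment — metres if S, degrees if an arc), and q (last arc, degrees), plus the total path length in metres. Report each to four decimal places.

RSR: t = 7.7649°, p = 12.0776 m, q = 149.7351°, L = 15.5961 m

Let ψ = atan2(Δy, Δx) = atan2(10.06, 8.41) = 50.1049° be the start→goal bearing.
Normalize: d = |goal − start| / ρ = 13.112273/1.28 = 10.243963, α = (θ_start − ψ) mod 360° = 18.1951° = 0.317564 rad, β = (θ_goal − ψ) mod 360° = 220.6951° = 3.851856 rad.
Common terms: sin α = 0.312253, cos α = 0.949999, sin β = -0.652033, cos β = -0.758190, cos(α−β) = -0.923880, d² = 104.938782. Work in radians in the unit-radius frame; every candidate has L = ρ·(t + p + q).
LSL: p² = 2 + d² − 2cos(α−β) + 2d(sin α − sin β) = 128.542779; p = √p² = 11.337671; φ = atan2(cos β − cos α, d + sin α − sin β) = -0.151241 rad; t = (φ − α) mod 2π = 5.814380 rad, q = (β − φ) mod 2π = 4.003097 rad → L = 1.28·(5.814380 + 11.337671 + 4.003097) = 1.28·21.155148 = 27.078589 m
RSR: p² = 2 + d² − 2cos(α−β) + 2d(sin β − sin α) = 89.030303; p = √p² = 9.435587; φ = atan2(cos α − cos β, d − sin α + sin β) = 0.182041 rad; t = (α − φ) mod 2π = 0.135524 rad, q = (φ − β) mod 2π = 2.613370 rad → L = 1.28·(0.135524 + 9.435587 + 2.613370) = 1.28·12.184481 = 15.596135 m
LSR: p² = d² − 2 + 2cos(α−β) + 2d(sin α + sin β) = 94.129636; p = √p² = 9.702043; φ = atan2(−cos α − cos β, d + sin α + sin β) − atan2(−2, p) = 0.183930 rad; t = (φ − α) mod 2π = 6.149552 rad, q = (φ − β) mod 2π = 2.615260 rad → L = 1.28·(6.149552 + 9.702043 + 2.615260) = 1.28·18.466854 = 23.637574 m
RSL: p² = d² − 2 + 2cos(α−β) − 2d(sin α + sin β) = 108.052409; p = √p² = 10.394826; φ = atan2(cos α + cos β, d − sin α − sin β) − atan2(2, p) = -0.171960 rad; t = (α − φ) mod 2π = 0.489524 rad, q = (β − φ) mod 2π = 4.023816 rad → L = 1.28·(0.489524 + 10.394826 + 4.023816) = 1.28·14.908165 = 19.082452 m
RLR: c = (6 − d² + 2cos(α−β) + 2d(sin α − sin β))/8 = -10.128788, |c| > 1 → infeasible
LRL: c = (6 − d² + 2cos(α−β) − 2d(sin α − sin β))/8 = -15.067847, |c| > 1 → infeasible
Shortest: RSR with L = 15.596135 m ≈ 15.5961 m
Convert RSR to answer units (arcs ×180/π): t = 0.135524·180/π = 7.7649°, p = ρ·p = 1.28·9.435587 = 12.0776 m, q = 2.613370·180/π = 149.7351°, L = 15.5961 m.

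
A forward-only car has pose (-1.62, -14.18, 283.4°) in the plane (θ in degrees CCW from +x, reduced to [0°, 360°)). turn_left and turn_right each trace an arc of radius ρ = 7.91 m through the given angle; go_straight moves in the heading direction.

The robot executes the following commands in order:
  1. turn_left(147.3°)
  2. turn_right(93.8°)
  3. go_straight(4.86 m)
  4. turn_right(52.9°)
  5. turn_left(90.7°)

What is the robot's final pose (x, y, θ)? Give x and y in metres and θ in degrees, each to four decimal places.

(42.8332, -23.3063, 14.7000°)

set_pose: (x, y, θ) = (-1.6200, -14.1800, 283.4000°), ρ = 7.91
turn_left(147.3°): centre at ρ to the left, rotate +147.3° → (13.5401, -14.9612, 430.7000° ≡ 70.7000°)
turn_right(93.8°): centre at ρ to the right, rotate −93.8° → (24.1090, -10.2998, -23.1000° ≡ 336.9000°)
go_straight(4.86): x += 4.86·cos θ, y += 4.86·sin θ → (28.5793, -12.2066, 336.9000°)
turn_right(52.9°): centre at ρ to the right, rotate −52.9° → (33.1510, -17.5688, 284.0000°)
turn_left(90.7°): centre at ρ to the left, rotate +90.7° → (42.8332, -23.3063, 374.7000° ≡ 14.7000°)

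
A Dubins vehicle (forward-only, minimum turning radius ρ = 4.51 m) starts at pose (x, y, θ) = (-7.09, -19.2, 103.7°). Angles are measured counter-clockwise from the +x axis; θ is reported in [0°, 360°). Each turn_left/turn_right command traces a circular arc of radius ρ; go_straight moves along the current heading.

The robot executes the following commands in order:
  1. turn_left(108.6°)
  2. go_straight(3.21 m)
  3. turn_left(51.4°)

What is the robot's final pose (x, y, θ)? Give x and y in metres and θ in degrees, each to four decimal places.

set_pose: (x, y, θ) = (-7.0900, -19.2000, 103.7000°), ρ = 4.51
turn_left(108.6°): centre at ρ to the left, rotate +108.6° → (-13.8816, -16.4560, 212.3000°)
go_straight(3.21): x += 3.21·cos θ, y += 3.21·sin θ → (-16.5949, -18.1713, 212.3000°)
turn_left(51.4°): centre at ρ to the left, rotate +51.4° → (-18.6677, -21.4885, 263.7000°)

(-18.6677, -21.4885, 263.7000°)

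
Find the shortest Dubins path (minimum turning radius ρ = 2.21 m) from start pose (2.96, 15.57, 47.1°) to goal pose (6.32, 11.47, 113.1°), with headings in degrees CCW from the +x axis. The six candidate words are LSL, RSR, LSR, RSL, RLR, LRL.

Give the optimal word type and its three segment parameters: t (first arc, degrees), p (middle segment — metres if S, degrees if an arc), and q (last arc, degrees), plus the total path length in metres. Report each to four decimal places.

RSR: t = 71.7091°, p = 4.1509 m, q = 222.2909°, L = 15.4910 m

Let ψ = atan2(Δy, Δx) = atan2(-4.10, 3.36) = -50.6650° be the start→goal bearing.
Normalize: d = |goal − start| / ρ = 5.300906/2.21 = 2.398600, α = (θ_start − ψ) mod 360° = 97.7650° = 1.706321 rad, β = (θ_goal − ψ) mod 360° = 163.7650° = 2.858238 rad.
Common terms: sin α = 0.990831, cos α = -0.135110, sin β = 0.279578, cos β = -0.960123, cos(α−β) = 0.406737, d² = 5.753281. Work in radians in the unit-radius frame; every candidate has L = ρ·(t + p + q).
LSL: p² = 2 + d² − 2cos(α−β) + 2d(sin α − sin β) = 10.351827; p = √p² = 3.217426; φ = atan2(cos β − cos α, d + sin α − sin β) = -0.259317 rad; t = (φ − α) mod 2π = 4.317548 rad, q = (β − φ) mod 2π = 3.117555 rad → L = 2.21·(4.317548 + 3.217426 + 3.117555) = 2.21·10.652528 = 23.542087 m
RSR: p² = 2 + d² − 2cos(α−β) + 2d(sin β − sin α) = 3.527788; p = √p² = 1.878241; φ = atan2(cos α − cos β, d − sin α + sin β) = 0.454761 rad; t = (α − φ) mod 2π = 1.251559 rad, q = (φ − β) mod 2π = 3.879709 rad → L = 2.21·(1.251559 + 1.878241 + 3.879709) = 2.21·7.009509 = 15.491014 m
LSR: p² = d² − 2 + 2cos(α−β) + 2d(sin α + sin β) = 10.661160; p = √p² = 3.265143; φ = atan2(−cos α − cos β, d + sin α + sin β) − atan2(−2, p) = 0.839671 rad; t = (φ − α) mod 2π = 5.416536 rad, q = (φ − β) mod 2π = 4.264618 rad → L = 2.21·(5.416536 + 3.265143 + 4.264618) = 2.21·12.946297 = 28.611316 m
RSL: p² = d² − 2 + 2cos(α−β) − 2d(sin α + sin β) = -1.527651 < 0 → infeasible
RLR: c = (6 − d² + 2cos(α−β) + 2d(sin α − sin β))/8 = 0.559026; p = 2π − arccos c = 5.305600 rad; φ = atan2(cos α − cos β, d − sin α + sin β) = 0.454761 rad; t = (α − φ + p/2) mod 2π = 3.904359 rad, q = (α − β − t + p) mod 2π = 0.249324 rad → L = 2.21·(3.904359 + 5.305600 + 0.249324) = 2.21·9.459283 = 20.905016 m
LRL: c = (6 − d² + 2cos(α−β) − 2d(sin α − sin β))/8 = -0.293978; p = 2π − arccos c = 4.414002 rad; φ = atan2(cos β − cos α, d + sin α − sin β) = -0.259317 rad; t = (φ − α + p/2) mod 2π = 0.241364 rad, q = (β − α − t + p) mod 2π = 5.324556 rad → L = 2.21·(0.241364 + 4.414002 + 5.324556) = 2.21·9.979922 = 22.055628 m
Shortest: RSR with L = 15.491014 m ≈ 15.4910 m
Convert RSR to answer units (arcs ×180/π): t = 1.251559·180/π = 71.7091°, p = ρ·p = 2.21·1.878241 = 4.1509 m, q = 3.879709·180/π = 222.2909°, L = 15.4910 m.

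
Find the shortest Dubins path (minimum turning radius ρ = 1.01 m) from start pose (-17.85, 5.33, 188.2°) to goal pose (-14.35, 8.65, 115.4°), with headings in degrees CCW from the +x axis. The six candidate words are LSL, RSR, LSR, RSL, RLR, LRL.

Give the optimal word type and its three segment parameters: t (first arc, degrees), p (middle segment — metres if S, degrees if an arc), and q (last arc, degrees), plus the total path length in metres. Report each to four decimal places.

Let ψ = atan2(Δy, Δx) = atan2(3.32, 3.50) = 43.4881° be the start→goal bearing.
Normalize: d = |goal − start| / ρ = 4.824148/1.01 = 4.776384, α = (θ_start − ψ) mod 360° = 144.7119° = 2.525698 rad, β = (θ_goal − ψ) mod 360° = 71.9119° = 1.255099 rad.
Common terms: sin α = 0.577689, cos α = -0.816257, sin β = 0.950580, cos β = 0.310480, cos(α−β) = 0.295708, d² = 22.813842. Work in radians in the unit-radius frame; every candidate has L = ρ·(t + p + q).
LSL: p² = 2 + d² − 2cos(α−β) + 2d(sin α − sin β) = 20.660282; p = √p² = 4.545358; φ = atan2(cos β − cos α, d + sin α − sin β) = 0.250499 rad; t = (φ − α) mod 2π = 4.007986 rad, q = (β − φ) mod 2π = 1.004600 rad → L = 1.01·(4.007986 + 4.545358 + 1.004600) = 1.01·9.557944 = 9.653523 m
RSR: p² = 2 + d² − 2cos(α−β) + 2d(sin β − sin α) = 27.784569; p = √p² = 5.271107; φ = atan2(cos α − cos β, d − sin α + sin β) = -0.215419 rad; t = (α − φ) mod 2π = 2.741118 rad, q = (φ − β) mod 2π = 4.812667 rad → L = 1.01·(2.741118 + 5.271107 + 4.812667) = 1.01·12.824892 = 12.953141 m
LSR: p² = d² − 2 + 2cos(α−β) + 2d(sin α + sin β) = 36.004454; p = √p² = 6.000371; φ = atan2(−cos α − cos β, d + sin α + sin β) − atan2(−2, p) = 0.401783 rad; t = (φ − α) mod 2π = 4.159270 rad, q = (φ − β) mod 2π = 5.429870 rad → L = 1.01·(4.159270 + 6.000371 + 5.429870) = 1.01·15.589512 = 15.745407 m
RSL: p² = d² − 2 + 2cos(α−β) − 2d(sin α + sin β) = 6.806062; p = √p² = 2.608843; φ = atan2(cos α + cos β, d − sin α − sin β) − atan2(2, p) = -0.808529 rad; t = (α − φ) mod 2π = 3.334227 rad, q = (β − φ) mod 2π = 2.063628 rad → L = 1.01·(3.334227 + 2.608843 + 2.063628) = 1.01·8.006698 = 8.086765 m
RLR: c = (6 − d² + 2cos(α−β) + 2d(sin α − sin β))/8 = -2.473071, |c| > 1 → infeasible
LRL: c = (6 − d² + 2cos(α−β) − 2d(sin α − sin β))/8 = -1.582535, |c| > 1 → infeasible
Shortest: RSL with L = 8.086765 m ≈ 8.0868 m
Convert RSL to answer units (arcs ×180/π): t = 3.334227·180/π = 191.0372°, p = ρ·p = 1.01·2.608843 = 2.6349 m, q = 2.063628·180/π = 118.2372°, L = 8.0868 m.

RSL: t = 191.0372°, p = 2.6349 m, q = 118.2372°, L = 8.0868 m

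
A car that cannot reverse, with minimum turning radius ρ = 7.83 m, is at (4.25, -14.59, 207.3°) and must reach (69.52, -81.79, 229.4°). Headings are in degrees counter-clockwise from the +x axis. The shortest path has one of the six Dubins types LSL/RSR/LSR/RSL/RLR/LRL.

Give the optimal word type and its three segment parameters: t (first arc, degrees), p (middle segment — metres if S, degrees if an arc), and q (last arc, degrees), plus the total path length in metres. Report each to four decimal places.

Let ψ = atan2(Δy, Δx) = atan2(-67.20, 65.27) = -45.8347° be the start→goal bearing.
Normalize: d = |goal − start| / ρ = 93.680376/7.83 = 11.964288, α = (θ_start − ψ) mod 360° = 253.1347° = 4.418034 rad, β = (θ_goal − ψ) mod 360° = 275.2347° = 4.803752 rad.
Common terms: sin α = -0.956989, cos α = -0.290123, sin β = -0.995829, cos β = 0.091236, cos(α−β) = 0.926529, d² = 143.144191. Work in radians in the unit-radius frame; every candidate has L = ρ·(t + p + q).
LSL: p² = 2 + d² − 2cos(α−β) + 2d(sin α − sin β) = 144.220516; p = √p² = 12.009185; φ = atan2(cos β − cos α, d + sin α − sin β) = 0.031761 rad; t = (φ − α) mod 2π = 1.896912 rad, q = (β − φ) mod 2π = 4.771991 rad → L = 7.83·(1.896912 + 12.009185 + 4.771991) = 7.83·18.678088 = 146.249427 m
RSR: p² = 2 + d² − 2cos(α−β) + 2d(sin β − sin α) = 142.361752; p = √p² = 11.931544; φ = atan2(cos α − cos β, d − sin α + sin β) = -0.031968 rad; t = (α − φ) mod 2π = 4.450002 rad, q = (φ − β) mod 2π = 1.447466 rad → L = 7.83·(4.450002 + 11.931544 + 1.447466) = 7.83·17.829012 = 139.601163 m
LSR: p² = d² − 2 + 2cos(α−β) + 2d(sin α + sin β) = 96.269075; p = √p² = 9.811681; φ = atan2(−cos α − cos β, d + sin α + sin β) − atan2(−2, p) = 0.220947 rad; t = (φ − α) mod 2π = 2.086098 rad, q = (φ − β) mod 2π = 1.700381 rad → L = 7.83·(2.086098 + 9.811681 + 1.700381) = 7.83·13.598160 = 106.473590 m
RSL: p² = d² − 2 + 2cos(α−β) − 2d(sin α + sin β) = 189.725422; p = √p² = 13.774085; φ = atan2(cos α + cos β, d − sin α − sin β) − atan2(2, p) = -0.158482 rad; t = (α − φ) mod 2π = 4.576516 rad, q = (β − φ) mod 2π = 4.962234 rad → L = 7.83·(4.576516 + 13.774085 + 4.962234) = 7.83·23.312836 = 182.539503 m
RLR: c = (6 − d² + 2cos(α−β) + 2d(sin α − sin β))/8 = -16.795219, |c| > 1 → infeasible
LRL: c = (6 − d² + 2cos(α−β) − 2d(sin α − sin β))/8 = -17.027565, |c| > 1 → infeasible
Shortest: LSR with L = 106.473590 m ≈ 106.4736 m
Convert LSR to answer units (arcs ×180/π): t = 2.086098·180/π = 119.5246°, p = ρ·p = 7.83·9.811681 = 76.8255 m, q = 1.700381·180/π = 97.4246°, L = 106.4736 m.

LSR: t = 119.5246°, p = 76.8255 m, q = 97.4246°, L = 106.4736 m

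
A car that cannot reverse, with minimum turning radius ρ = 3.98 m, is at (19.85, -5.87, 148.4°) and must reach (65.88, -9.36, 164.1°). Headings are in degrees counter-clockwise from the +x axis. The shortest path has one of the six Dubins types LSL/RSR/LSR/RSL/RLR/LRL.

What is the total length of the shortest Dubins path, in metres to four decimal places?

Let ψ = atan2(Δy, Δx) = atan2(-3.49, 46.03) = -4.3359° be the start→goal bearing.
Normalize: d = |goal − start| / ρ = 46.162117/3.98 = 11.598522, α = (θ_start − ψ) mod 360° = 152.7359° = 2.665744 rad, β = (θ_goal − ψ) mod 360° = 168.4359° = 2.939761 rad.
Common terms: sin α = 0.458093, cos α = -0.888904, sin β = 0.200465, cos β = -0.979701, cos(α−β) = 0.962692, d² = 134.525706. Work in radians in the unit-radius frame; every candidate has L = ρ·(t + p + q).
LSL: p² = 2 + d² − 2cos(α−β) + 2d(sin α − sin β) = 140.576543; p = √p² = 11.856498; φ = atan2(cos β − cos α, d + sin α − sin β) = -0.007658 rad; t = (φ − α) mod 2π = 3.609783 rad, q = (β − φ) mod 2π = 2.947419 rad → L = 3.98·(3.609783 + 11.856498 + 2.947419) = 3.98·18.413700 = 73.286526 m
RSR: p² = 2 + d² − 2cos(α−β) + 2d(sin β − sin α) = 128.624103; p = √p² = 11.341257; φ = atan2(cos α − cos β, d − sin α + sin β) = 0.008006 rad; t = (α − φ) mod 2π = 2.657738 rad, q = (φ − β) mod 2π = 3.351431 rad → L = 3.98·(2.657738 + 11.341257 + 3.351431) = 3.98·17.350425 = 69.054693 m
LSR: p² = d² − 2 + 2cos(α−β) + 2d(sin α + sin β) = 149.727678; p = √p² = 12.236326; φ = atan2(−cos α − cos β, d + sin α + sin β) − atan2(−2, p) = 0.313301 rad; t = (φ − α) mod 2π = 3.930743 rad, q = (φ − β) mod 2π = 3.656726 rad → L = 3.98·(3.930743 + 12.236326 + 3.656726) = 3.98·19.823795 = 78.898704 m
RSL: p² = d² − 2 + 2cos(α−β) − 2d(sin α + sin β) = 119.174502; p = √p² = 10.916707; φ = atan2(cos α + cos β, d − sin α − sin β) − atan2(2, p) = -0.350369 rad; t = (α − φ) mod 2π = 3.016113 rad, q = (β − φ) mod 2π = 3.290130 rad → L = 3.98·(3.016113 + 10.916707 + 3.290130) = 3.98·17.222950 = 68.547340 m
RLR: c = (6 − d² + 2cos(α−β) + 2d(sin α − sin β))/8 = -15.078013, |c| > 1 → infeasible
LRL: c = (6 − d² + 2cos(α−β) − 2d(sin α − sin β))/8 = -16.572068, |c| > 1 → infeasible
Shortest: RSL with L = 68.547340 m ≈ 68.5473 m

68.5473 m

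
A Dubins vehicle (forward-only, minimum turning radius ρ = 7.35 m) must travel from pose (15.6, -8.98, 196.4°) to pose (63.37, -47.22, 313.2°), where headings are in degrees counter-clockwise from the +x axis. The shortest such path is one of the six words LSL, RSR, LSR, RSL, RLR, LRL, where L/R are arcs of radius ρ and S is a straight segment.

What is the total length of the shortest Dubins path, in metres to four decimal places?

72.4527 m

Let ψ = atan2(Δy, Δx) = atan2(-38.24, 47.77) = -38.6774° be the start→goal bearing.
Normalize: d = |goal − start| / ρ = 61.190445/7.35 = 8.325231, α = (θ_start − ψ) mod 360° = 235.0774° = 4.102874 rad, β = (θ_goal − ψ) mod 360° = 351.8774° = 6.141418 rad.
Common terms: sin α = -0.819926, cos α = -0.572470, sin β = -0.141292, cos β = 0.989968, cos(α−β) = -0.450878, d² = 69.309464. Work in radians in the unit-radius frame; every candidate has L = ρ·(t + p + q).
LSL: p² = 2 + d² − 2cos(α−β) + 2d(sin α − sin β) = 60.911663; p = √p² = 7.804592; φ = atan2(cos β − cos α, d + sin α − sin β) = 0.201557 rad; t = (φ − α) mod 2π = 2.381868 rad, q = (β − φ) mod 2π = 5.939862 rad → L = 7.35·(2.381868 + 7.804592 + 5.939862) = 7.35·16.126322 = 118.528469 m
RSR: p² = 2 + d² − 2cos(α−β) + 2d(sin β − sin α) = 83.510775; p = √p² = 9.138423; φ = atan2(cos α − cos β, d − sin α + sin β) = -0.171819 rad; t = (α − φ) mod 2π = 4.274693 rad, q = (φ − β) mod 2π = 6.253133 rad → L = 7.35·(4.274693 + 9.138423 + 6.253133) = 7.35·19.666249 = 144.546930 m
LSR: p² = d² − 2 + 2cos(α−β) + 2d(sin α + sin β) = 50.402983; p = √p² = 7.099506; φ = atan2(−cos α − cos β, d + sin α + sin β) − atan2(−2, p) = 0.217960 rad; t = (φ − α) mod 2π = 2.398271 rad, q = (φ − β) mod 2π = 0.359727 rad → L = 7.35·(2.398271 + 7.099506 + 0.359727) = 7.35·9.857504 = 72.452651 m
RSL: p² = d² − 2 + 2cos(α−β) − 2d(sin α + sin β) = 82.412434; p = √p² = 9.078129; φ = atan2(cos α + cos β, d − sin α − sin β) − atan2(2, p) = -0.171918 rad; t = (α − φ) mod 2π = 4.274792 rad, q = (β − φ) mod 2π = 0.030151 rad → L = 7.35·(4.274792 + 9.078129 + 0.030151) = 7.35·13.383073 = 98.365585 m
RLR: c = (6 − d² + 2cos(α−β) + 2d(sin α − sin β))/8 = -9.438847, |c| > 1 → infeasible
LRL: c = (6 − d² + 2cos(α−β) − 2d(sin α − sin β))/8 = -6.613958, |c| > 1 → infeasible
Shortest: LSR with L = 72.452651 m ≈ 72.4527 m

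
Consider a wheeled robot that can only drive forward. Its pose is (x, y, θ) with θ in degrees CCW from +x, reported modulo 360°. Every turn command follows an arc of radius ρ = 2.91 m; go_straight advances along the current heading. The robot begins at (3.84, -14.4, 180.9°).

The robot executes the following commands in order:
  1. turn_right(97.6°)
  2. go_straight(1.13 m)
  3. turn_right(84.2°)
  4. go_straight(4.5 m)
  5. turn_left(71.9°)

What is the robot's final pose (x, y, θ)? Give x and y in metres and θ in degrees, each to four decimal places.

set_pose: (x, y, θ) = (3.8400, -14.4000, 180.9000°), ρ = 2.91
turn_right(97.6°): centre at ρ to the right, rotate −97.6° → (0.9042, -11.1508, 83.3000°)
go_straight(1.13): x += 1.13·cos θ, y += 1.13·sin θ → (1.0360, -10.0286, 83.3000°)
turn_right(84.2°): centre at ρ to the right, rotate −84.2° → (3.9718, -7.4584, -0.9000° ≡ 359.1000°)
go_straight(4.5): x += 4.5·cos θ, y += 4.5·sin θ → (8.4713, -7.5291, 359.1000°)
turn_left(71.9°): centre at ρ to the left, rotate +71.9° → (11.2685, -5.5669, 431.0000° ≡ 71.0000°)

(11.2685, -5.5669, 71.0000°)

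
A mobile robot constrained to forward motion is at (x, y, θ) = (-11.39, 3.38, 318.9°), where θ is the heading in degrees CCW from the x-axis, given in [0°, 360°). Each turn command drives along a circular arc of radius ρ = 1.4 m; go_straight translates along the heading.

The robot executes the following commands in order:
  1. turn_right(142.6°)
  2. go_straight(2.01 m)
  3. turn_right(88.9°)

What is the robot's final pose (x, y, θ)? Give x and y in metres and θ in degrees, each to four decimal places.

set_pose: (x, y, θ) = (-11.3900, 3.3800, 318.9000°), ρ = 1.4
turn_right(142.6°): centre at ρ to the right, rotate −142.6° → (-12.4007, 0.9279, 176.3000°)
go_straight(2.01): x += 2.01·cos θ, y += 2.01·sin θ → (-14.4065, 1.0576, 176.3000°)
turn_right(88.9°): centre at ρ to the right, rotate −88.9° → (-15.7147, 2.5182, 87.4000°)

(-15.7147, 2.5182, 87.4000°)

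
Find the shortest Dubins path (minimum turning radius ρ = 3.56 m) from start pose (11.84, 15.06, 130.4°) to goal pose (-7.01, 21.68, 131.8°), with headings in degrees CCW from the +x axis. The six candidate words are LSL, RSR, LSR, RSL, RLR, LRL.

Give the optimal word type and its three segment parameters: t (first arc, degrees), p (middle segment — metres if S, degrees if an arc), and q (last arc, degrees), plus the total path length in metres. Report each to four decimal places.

Let ψ = atan2(Δy, Δx) = atan2(6.62, -18.85) = 160.6490° be the start→goal bearing.
Normalize: d = |goal − start| / ρ = 19.978661/3.56 = 5.611983, α = (θ_start − ψ) mod 360° = 329.7510° = 5.755240 rad, β = (θ_goal − ψ) mod 360° = 331.1510° = 5.779674 rad.
Common terms: sin α = -0.503760, cos α = 0.863844, sin β = -0.482504, cos β = 0.875894, cos(α−β) = 0.999701, d² = 31.494358. Work in radians in the unit-radius frame; every candidate has L = ρ·(t + p + q).
LSL: p² = 2 + d² − 2cos(α−β) + 2d(sin α − sin β) = 31.256379; p = √p² = 5.590740; φ = atan2(cos β − cos α, d + sin α − sin β) = 0.002155 rad; t = (φ − α) mod 2π = 0.530101 rad, q = (β − φ) mod 2π = 5.777519 rad → L = 3.56·(0.530101 + 5.590740 + 5.777519) = 3.56·11.898360 = 42.358163 m
RSR: p² = 2 + d² − 2cos(α−β) + 2d(sin β − sin α) = 31.733532; p = √p² = 5.633252; φ = atan2(cos α − cos β, d − sin α + sin β) = -0.002139 rad; t = (α − φ) mod 2π = 5.757379 rad, q = (φ − β) mod 2π = 0.501372 rad → L = 3.56·(5.757379 + 5.633252 + 0.501372) = 3.56·11.892003 = 42.335531 m
LSR: p² = d² − 2 + 2cos(α−β) + 2d(sin α + sin β) = 20.423974; p = √p² = 4.519289; φ = atan2(−cos α − cos β, d + sin α + sin β) − atan2(−2, p) = 0.056904 rad; t = (φ − α) mod 2π = 0.584849 rad, q = (φ − β) mod 2π = 0.560415 rad → L = 3.56·(0.584849 + 4.519289 + 0.560415) = 3.56·5.664553 = 20.165808 m
RSL: p² = d² − 2 + 2cos(α−β) − 2d(sin α + sin β) = 42.563548; p = √p² = 6.524075; φ = atan2(cos α + cos β, d − sin α − sin β) − atan2(2, p) = -0.039662 rad; t = (α − φ) mod 2π = 5.794902 rad, q = (β − φ) mod 2π = 5.819336 rad → L = 3.56·(5.794902 + 6.524075 + 5.819336) = 3.56·18.138313 = 64.572393 m
RLR: c = (6 − d² + 2cos(α−β) + 2d(sin α − sin β))/8 = -2.966691, |c| > 1 → infeasible
LRL: c = (6 − d² + 2cos(α−β) − 2d(sin α − sin β))/8 = -2.907047, |c| > 1 → infeasible
Shortest: LSR with L = 20.165808 m ≈ 20.1658 m
Convert LSR to answer units (arcs ×180/π): t = 0.584849·180/π = 33.5094°, p = ρ·p = 3.56·4.519289 = 16.0887 m, q = 0.560415·180/π = 32.1094°, L = 20.1658 m.

LSR: t = 33.5094°, p = 16.0887 m, q = 32.1094°, L = 20.1658 m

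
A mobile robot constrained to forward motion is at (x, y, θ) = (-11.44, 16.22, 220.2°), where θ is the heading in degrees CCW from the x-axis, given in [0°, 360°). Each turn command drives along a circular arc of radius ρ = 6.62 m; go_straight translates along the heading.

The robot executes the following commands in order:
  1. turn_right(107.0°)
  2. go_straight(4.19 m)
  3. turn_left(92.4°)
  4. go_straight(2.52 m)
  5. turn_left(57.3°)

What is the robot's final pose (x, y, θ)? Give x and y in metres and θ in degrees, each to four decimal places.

(-38.3748, 19.6411, 262.9000°)

set_pose: (x, y, θ) = (-11.4400, 16.2200, 220.2000°), ρ = 6.62
turn_right(107.0°): centre at ρ to the right, rotate −107.0° → (-21.7976, 18.6684, 113.2000°)
go_straight(4.19): x += 4.19·cos θ, y += 4.19·sin θ → (-23.4482, 22.5196, 113.2000°)
turn_left(92.4°): centre at ρ to the left, rotate +92.4° → (-32.3933, 25.8818, 205.6000°)
go_straight(2.52): x += 2.52·cos θ, y += 2.52·sin θ → (-34.6659, 24.7930, 205.6000°)
turn_left(57.3°): centre at ρ to the left, rotate +57.3° → (-38.3748, 19.6411, 262.9000°)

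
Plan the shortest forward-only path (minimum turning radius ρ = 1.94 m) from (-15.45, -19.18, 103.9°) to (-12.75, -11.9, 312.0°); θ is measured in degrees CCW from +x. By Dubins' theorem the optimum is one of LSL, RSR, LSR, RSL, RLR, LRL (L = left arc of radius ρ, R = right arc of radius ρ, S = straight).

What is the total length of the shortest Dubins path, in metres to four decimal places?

10.6944 m

Let ψ = atan2(Δy, Δx) = atan2(7.28, 2.70) = 69.6512° be the start→goal bearing.
Normalize: d = |goal − start| / ρ = 7.764561/1.94 = 4.002351, α = (θ_start − ψ) mod 360° = 34.2488° = 0.597754 rad, β = (θ_goal − ψ) mod 360° = 242.3488° = 4.229784 rad.
Common terms: sin α = 0.562787, cos α = 0.826602, sin β = -0.885789, cos β = -0.464088, cos(α−β) = -0.882127, d² = 16.018812. Work in radians in the unit-radius frame; every candidate has L = ρ·(t + p + q).
LSL: p² = 2 + d² − 2cos(α−β) + 2d(sin α − sin β) = 31.378485; p = √p² = 5.601650; φ = atan2(cos β − cos α, d + sin α − sin β) = -0.232502 rad; t = (φ − α) mod 2π = 5.452930 rad, q = (β − φ) mod 2π = 4.462285 rad → L = 1.94·(5.452930 + 5.601650 + 4.462285) = 1.94·15.516866 = 30.102719 m
RSR: p² = 2 + d² − 2cos(α−β) + 2d(sin β − sin α) = 8.187646; p = √p² = 2.861406; φ = atan2(cos α − cos β, d − sin α + sin β) = 0.467962 rad; t = (α − φ) mod 2π = 0.129792 rad, q = (φ − β) mod 2π = 2.521364 rad → L = 1.94·(0.129792 + 2.861406 + 2.521364) = 1.94·5.512562 = 10.694369 m
LSR: p² = d² − 2 + 2cos(α−β) + 2d(sin α + sin β) = 9.669025; p = √p² = 3.109506; φ = atan2(−cos α − cos β, d + sin α + sin β) − atan2(−2, p) = 0.473363 rad; t = (φ − α) mod 2π = 6.158794 rad, q = (φ − β) mod 2π = 2.526764 rad → L = 1.94·(6.158794 + 3.109506 + 2.526764) = 1.94·11.795064 = 22.882424 m
RSL: p² = d² − 2 + 2cos(α−β) − 2d(sin α + sin β) = 14.840091; p = √p² = 3.852284; φ = atan2(cos α + cos β, d − sin α − sin β) − atan2(2, p) = -0.395252 rad; t = (α − φ) mod 2π = 0.993006 rad, q = (β − φ) mod 2π = 4.625036 rad → L = 1.94·(0.993006 + 3.852284 + 4.625036) = 1.94·9.470325 = 18.372431 m
RLR: c = (6 − d² + 2cos(α−β) + 2d(sin α − sin β))/8 = -0.023456; p = 2π − arccos c = 4.688931 rad; φ = atan2(cos α − cos β, d − sin α + sin β) = 0.467962 rad; t = (α − φ + p/2) mod 2π = 2.474257 rad, q = (α − β − t + p) mod 2π = 4.865829 rad → L = 1.94·(2.474257 + 4.688931 + 4.865829) = 1.94·12.029017 = 23.336293 m
LRL: c = (6 − d² + 2cos(α−β) − 2d(sin α − sin β))/8 = -2.922311, |c| > 1 → infeasible
Shortest: RSR with L = 10.694369 m ≈ 10.6944 m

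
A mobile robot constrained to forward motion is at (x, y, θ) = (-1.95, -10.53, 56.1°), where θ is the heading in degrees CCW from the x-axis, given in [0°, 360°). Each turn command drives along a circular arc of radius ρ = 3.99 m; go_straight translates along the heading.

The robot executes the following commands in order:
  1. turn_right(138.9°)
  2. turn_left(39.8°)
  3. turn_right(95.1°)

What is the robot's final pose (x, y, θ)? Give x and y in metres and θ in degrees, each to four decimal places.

(6.5011, -20.5612, 221.9000°)

set_pose: (x, y, θ) = (-1.9500, -10.5300, 56.1000°), ρ = 3.99
turn_right(138.9°): centre at ρ to the right, rotate −138.9° → (5.3203, -12.2553, -82.8000° ≡ 277.2000°)
turn_left(39.8°): centre at ρ to the left, rotate +39.8° → (6.5577, -14.6733, 317.0000°)
turn_right(95.1°): centre at ρ to the right, rotate −95.1° → (6.5011, -20.5612, 221.9000°)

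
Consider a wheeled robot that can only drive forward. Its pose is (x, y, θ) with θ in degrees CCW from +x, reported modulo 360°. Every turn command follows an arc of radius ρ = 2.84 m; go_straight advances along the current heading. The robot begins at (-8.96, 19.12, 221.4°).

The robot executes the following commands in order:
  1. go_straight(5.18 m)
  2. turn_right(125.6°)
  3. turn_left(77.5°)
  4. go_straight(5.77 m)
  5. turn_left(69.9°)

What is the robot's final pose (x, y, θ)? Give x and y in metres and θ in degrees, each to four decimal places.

set_pose: (x, y, θ) = (-8.9600, 19.1200, 221.4000°), ρ = 2.84
go_straight(5.18): x += 5.18·cos θ, y += 5.18·sin θ → (-12.8456, 15.6944, 221.4000°)
turn_right(125.6°): centre at ρ to the right, rotate −125.6° → (-17.5492, 17.5377, 95.8000°)
turn_left(77.5°): centre at ρ to the left, rotate +77.5° → (-20.0433, 20.0713, 173.3000°)
go_straight(5.77): x += 5.77·cos θ, y += 5.77·sin θ → (-25.7739, 20.7445, 173.3000°)
turn_left(69.9°): centre at ρ to the left, rotate +69.9° → (-28.6402, 19.2044, 243.2000°)

(-28.6402, 19.2044, 243.2000°)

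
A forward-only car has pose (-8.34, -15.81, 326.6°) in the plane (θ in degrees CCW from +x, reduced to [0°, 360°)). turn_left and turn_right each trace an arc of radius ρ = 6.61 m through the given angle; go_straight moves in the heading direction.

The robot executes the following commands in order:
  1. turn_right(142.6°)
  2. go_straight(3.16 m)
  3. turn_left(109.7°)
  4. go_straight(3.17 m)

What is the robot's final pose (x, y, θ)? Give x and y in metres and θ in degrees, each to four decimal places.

(-18.9872, -40.2961, 293.7000°)

set_pose: (x, y, θ) = (-8.3400, -15.8100, 326.6000°), ρ = 6.61
turn_right(142.6°): centre at ρ to the right, rotate −142.6° → (-11.5176, -27.9222, 184.0000°)
go_straight(3.16): x += 3.16·cos θ, y += 3.16·sin θ → (-14.6699, -28.1427, 184.0000°)
turn_left(109.7°): centre at ρ to the left, rotate +109.7° → (-20.2613, -37.3934, 293.7000°)
go_straight(3.17): x += 3.17·cos θ, y += 3.17·sin θ → (-18.9872, -40.2961, 293.7000°)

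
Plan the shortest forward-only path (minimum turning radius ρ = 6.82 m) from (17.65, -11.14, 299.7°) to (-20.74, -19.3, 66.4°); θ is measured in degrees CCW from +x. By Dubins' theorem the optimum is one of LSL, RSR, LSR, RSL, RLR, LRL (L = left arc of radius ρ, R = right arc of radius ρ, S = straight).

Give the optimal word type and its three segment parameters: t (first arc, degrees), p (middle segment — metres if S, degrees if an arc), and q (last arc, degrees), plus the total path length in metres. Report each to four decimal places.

Let ψ = atan2(Δy, Δx) = atan2(-8.16, -38.39) = -168.0001° be the start→goal bearing.
Normalize: d = |goal − start| / ρ = 39.247646/6.82 = 5.754787, α = (θ_start − ψ) mod 360° = 107.7001° = 1.879721 rad, β = (θ_goal − ψ) mod 360° = 234.4001° = 4.091053 rad.
Common terms: sin α = 0.952661, cos α = -0.304034, sin β = -0.813101, cos β = -0.582122, cos(α−β) = -0.597625, d² = 33.117571. Work in radians in the unit-radius frame; every candidate has L = ρ·(t + p + q).
LSL: p² = 2 + d² − 2cos(α−β) + 2d(sin α − sin β) = 56.635995; p = √p² = 7.525689; φ = atan2(cos β − cos α, d + sin α − sin β) = -0.036960 rad; t = (φ − α) mod 2π = 4.366504 rad, q = (β − φ) mod 2π = 4.128013 rad → L = 6.82·(4.366504 + 7.525689 + 4.128013) = 6.82·16.020206 = 109.257808 m
RSR: p² = 2 + d² − 2cos(α−β) + 2d(sin β − sin α) = 15.989647; p = √p² = 3.998706; φ = atan2(cos α − cos β, d − sin α + sin β) = 0.069601 rad; t = (α − φ) mod 2π = 1.810120 rad, q = (φ − β) mod 2π = 2.261733 rad → L = 6.82·(1.810120 + 3.998706 + 2.261733) = 6.82·8.070559 = 55.041211 m
LSR: p² = d² − 2 + 2cos(α−β) + 2d(sin α + sin β) = 31.528593; p = √p² = 5.615033; φ = atan2(−cos α − cos β, d + sin α + sin β) − atan2(−2, p) = 0.491398 rad; t = (φ − α) mod 2π = 4.894863 rad, q = (φ − β) mod 2π = 2.683531 rad → L = 6.82·(4.894863 + 5.615033 + 2.683531) = 6.82·13.193426 = 89.979166 m
RSL: p² = d² − 2 + 2cos(α−β) − 2d(sin α + sin β) = 28.316048; p = √p² = 5.321283; φ = atan2(cos α + cos β, d − sin α − sin β) − atan2(2, p) = -0.516037 rad; t = (α − φ) mod 2π = 2.395758 rad, q = (β − φ) mod 2π = 4.607090 rad → L = 6.82·(2.395758 + 5.321283 + 4.607090) = 6.82·12.324131 = 84.050571 m
RLR: c = (6 − d² + 2cos(α−β) + 2d(sin α − sin β))/8 = -0.998706; p = 2π − arccos c = 3.192473 rad; φ = atan2(cos α − cos β, d − sin α + sin β) = 0.069601 rad; t = (α − φ + p/2) mod 2π = 3.406357 rad, q = (α − β − t + p) mod 2π = 3.857970 rad → L = 6.82·(3.406357 + 3.192473 + 3.857970) = 6.82·10.456799 = 71.315370 m
LRL: c = (6 − d² + 2cos(α−β) − 2d(sin α − sin β))/8 = -6.079499, |c| > 1 → infeasible
Shortest: RSR with L = 55.041211 m ≈ 55.0412 m
Convert RSR to answer units (arcs ×180/π): t = 1.810120·180/π = 103.7122°, p = ρ·p = 6.82·3.998706 = 27.2712 m, q = 2.261733·180/π = 129.5878°, L = 55.0412 m.

RSR: t = 103.7122°, p = 27.2712 m, q = 129.5878°, L = 55.0412 m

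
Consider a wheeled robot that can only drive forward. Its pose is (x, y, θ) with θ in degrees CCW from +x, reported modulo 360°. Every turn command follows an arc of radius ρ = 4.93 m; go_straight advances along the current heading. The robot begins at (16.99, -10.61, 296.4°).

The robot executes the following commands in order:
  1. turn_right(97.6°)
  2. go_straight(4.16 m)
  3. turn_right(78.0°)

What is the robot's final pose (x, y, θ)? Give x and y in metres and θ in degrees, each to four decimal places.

(4.4014, -16.6670, 120.8000°)

set_pose: (x, y, θ) = (16.9900, -10.6100, 296.4000°), ρ = 4.93
turn_right(97.6°): centre at ρ to the right, rotate −97.6° → (14.1629, -17.4690, 198.8000°)
go_straight(4.16): x += 4.16·cos θ, y += 4.16·sin θ → (10.2248, -18.8097, 198.8000°)
turn_right(78.0°): centre at ρ to the right, rotate −78.0° → (4.4014, -16.6670, 120.8000°)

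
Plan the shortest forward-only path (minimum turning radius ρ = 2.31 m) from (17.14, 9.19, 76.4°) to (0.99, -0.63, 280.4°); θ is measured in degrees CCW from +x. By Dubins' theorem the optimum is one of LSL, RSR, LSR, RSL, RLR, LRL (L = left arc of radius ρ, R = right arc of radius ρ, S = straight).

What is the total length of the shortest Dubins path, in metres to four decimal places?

Let ψ = atan2(Δy, Δx) = atan2(-9.82, -16.15) = -148.6983° be the start→goal bearing.
Normalize: d = |goal − start| / ρ = 18.901188/2.31 = 8.182332, α = (θ_start − ψ) mod 360° = 225.0983° = 3.928707 rad, β = (θ_goal − ψ) mod 360° = 69.0983° = 1.205993 rad.
Common terms: sin α = -0.708319, cos α = -0.705892, sin β = 0.934194, cos β = 0.356765, cos(α−β) = -0.913545, d² = 66.950563. Work in radians in the unit-radius frame; every candidate has L = ρ·(t + p + q).
LSL: p² = 2 + d² − 2cos(α−β) + 2d(sin α − sin β) = 43.898475; p = √p² = 6.625592; φ = atan2(cos β − cos α, d + sin α − sin β) = 0.161083 rad; t = (φ − α) mod 2π = 2.515561 rad, q = (β − φ) mod 2π = 1.044911 rad → L = 2.31·(2.515561 + 6.625592 + 1.044911) = 2.31·10.186064 = 23.529808 m
RSR: p² = 2 + d² − 2cos(α−β) + 2d(sin β − sin α) = 97.656833; p = √p² = 9.882147; φ = atan2(cos α − cos β, d − sin α + sin β) = -0.107741 rad; t = (α − φ) mod 2π = 4.036448 rad, q = (φ − β) mod 2π = 4.969451 rad → L = 2.31·(4.036448 + 9.882147 + 4.969451) = 2.31·18.888046 = 43.631387 m
LSR: p² = d² − 2 + 2cos(α−β) + 2d(sin α + sin β) = 66.819838; p = √p² = 8.174340; φ = atan2(−cos α − cos β, d + sin α + sin β) − atan2(−2, p) = 0.281452 rad; t = (φ − α) mod 2π = 2.635931 rad, q = (φ − β) mod 2π = 5.358644 rad → L = 2.31·(2.635931 + 8.174340 + 5.358644) = 2.31·16.168915 = 37.350195 m
RSL: p² = d² − 2 + 2cos(α−β) − 2d(sin α + sin β) = 59.427106; p = √p² = 7.708898; φ = atan2(cos α + cos β, d − sin α − sin β) − atan2(2, p) = -0.297695 rad; t = (α − φ) mod 2π = 4.226402 rad, q = (β − φ) mod 2π = 1.503689 rad → L = 2.31·(4.226402 + 7.708898 + 1.503689) = 2.31·13.438989 = 31.044065 m
RLR: c = (6 − d² + 2cos(α−β) + 2d(sin α − sin β))/8 = -11.207104, |c| > 1 → infeasible
LRL: c = (6 − d² + 2cos(α−β) − 2d(sin α − sin β))/8 = -4.487309, |c| > 1 → infeasible
Shortest: LSL with L = 23.529808 m ≈ 23.5298 m

23.5298 m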